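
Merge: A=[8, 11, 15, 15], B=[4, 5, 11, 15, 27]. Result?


Compare heads, take smaller each step.
Merged: [4, 5, 8, 11, 11, 15, 15, 15, 27]


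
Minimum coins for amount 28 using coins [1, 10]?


dp[0]=0; dp[i]=1+min(dp[i-c] for c in coins)
...dp[23]=5, dp[24]=6, dp[25]=7, dp[26]=8, dp[27]=9, dp[28]=10
Minimum coins for 28 = 10


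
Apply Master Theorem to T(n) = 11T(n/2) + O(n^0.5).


a=11, b=2, c=0.5. log_2(11)=3.459 > c=0.5. Case 1: O(n^log_b(a)) = O(n^3.459)
Complexity: O(n^3.459)


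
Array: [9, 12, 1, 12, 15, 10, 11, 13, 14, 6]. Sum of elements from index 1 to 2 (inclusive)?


Prefix sums: [0, 9, 21, 22, 34, 49, 59, 70, 83, 97, 103]
Sum[1..2] = prefix[3] - prefix[1] = 22 - 9 = 13


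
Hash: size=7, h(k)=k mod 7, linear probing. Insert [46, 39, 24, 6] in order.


Insertions: 46->slot 4; 39->slot 5; 24->slot 3; 6->slot 6
Table: [None, None, None, 24, 46, 39, 6]


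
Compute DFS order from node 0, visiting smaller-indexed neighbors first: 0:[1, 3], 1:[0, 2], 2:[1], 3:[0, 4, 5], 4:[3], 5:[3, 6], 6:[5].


DFS stack-based: start with [0]
Visit order: [0, 1, 2, 3, 4, 5, 6]


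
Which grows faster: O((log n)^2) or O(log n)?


logarithmic grows slower than polylogarithmic
O(log n) is asymptotically smaller; O((log n)^2) grows faster


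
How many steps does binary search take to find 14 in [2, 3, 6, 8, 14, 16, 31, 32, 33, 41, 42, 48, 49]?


Search for 14:
[0,12] mid=6 arr[6]=31
[0,5] mid=2 arr[2]=6
[3,5] mid=4 arr[4]=14
Total: 3 comparisons


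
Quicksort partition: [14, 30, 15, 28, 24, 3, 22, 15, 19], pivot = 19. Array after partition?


Elements <= 19 go left of pivot.
Result: [14, 15, 3, 15, 19, 30, 22, 28, 24], pivot at index 4


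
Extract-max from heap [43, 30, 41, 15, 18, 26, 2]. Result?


Max = 43
Replace root with last, heapify down
Resulting heap: [41, 30, 26, 15, 18, 2]


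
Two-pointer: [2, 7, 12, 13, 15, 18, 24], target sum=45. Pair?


Two pointers: lo=0, hi=6
No pair sums to 45


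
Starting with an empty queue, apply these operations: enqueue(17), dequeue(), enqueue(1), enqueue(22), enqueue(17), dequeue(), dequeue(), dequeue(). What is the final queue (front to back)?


enqueue(17) -> [17]
dequeue() returns 17 -> []
enqueue(1) -> [1]
enqueue(22) -> [1, 22]
enqueue(17) -> [1, 22, 17]
dequeue() returns 1 -> [22, 17]
dequeue() returns 22 -> [17]
dequeue() returns 17 -> []
Final queue (front to back): []


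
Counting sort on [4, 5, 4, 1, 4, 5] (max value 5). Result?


Count array: [0, 1, 0, 0, 3, 2]
Reconstruct: [1, 4, 4, 4, 5, 5]


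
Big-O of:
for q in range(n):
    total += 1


Per nesting level: O(n) = O(n)
Complexity: O(n)


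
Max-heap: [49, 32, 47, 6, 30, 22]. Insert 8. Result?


Append 8: [49, 32, 47, 6, 30, 22, 8]
Bubble up: no swaps needed
Result: [49, 32, 47, 6, 30, 22, 8]


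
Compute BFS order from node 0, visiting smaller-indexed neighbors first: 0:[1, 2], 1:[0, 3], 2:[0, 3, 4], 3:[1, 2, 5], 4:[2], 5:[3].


BFS queue: start with [0]
Visit order: [0, 1, 2, 3, 4, 5]


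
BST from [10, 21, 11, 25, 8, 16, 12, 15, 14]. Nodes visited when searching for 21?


BST root = 10
Search for 21: compare at each node
Path: [10, 21]


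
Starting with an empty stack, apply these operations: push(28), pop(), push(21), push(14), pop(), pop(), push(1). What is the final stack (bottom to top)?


push(28) -> [28]
pop() returns 28 -> []
push(21) -> [21]
push(14) -> [21, 14]
pop() returns 14 -> [21]
pop() returns 21 -> []
push(1) -> [1]
Final stack (bottom to top): [1]


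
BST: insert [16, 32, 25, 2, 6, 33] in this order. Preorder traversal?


Root = 16; build tree by BST insertion.
Preorder traversal: [16, 2, 6, 32, 25, 33]


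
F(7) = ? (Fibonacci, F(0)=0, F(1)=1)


F(n)=F(n-1)+F(n-2)
...F(5)=5, F(6)=8, F(7)=13


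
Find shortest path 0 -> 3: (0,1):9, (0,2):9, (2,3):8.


Dijkstra from 0:
Distances: {0: 0, 1: 9, 2: 9, 3: 17}
Shortest distance to 3 = 17, path = [0, 2, 3]


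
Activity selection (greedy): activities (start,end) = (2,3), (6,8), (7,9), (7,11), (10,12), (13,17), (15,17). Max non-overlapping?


Greedy: pick earliest-ending, then skip overlaps.
Selected (4 activities): [(2, 3), (6, 8), (10, 12), (13, 17)]


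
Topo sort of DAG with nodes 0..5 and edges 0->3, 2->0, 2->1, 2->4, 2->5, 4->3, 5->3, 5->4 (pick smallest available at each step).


Kahn's algorithm, process smallest node first
Order: [2, 0, 1, 5, 4, 3]


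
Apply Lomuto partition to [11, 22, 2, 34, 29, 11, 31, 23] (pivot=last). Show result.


Elements <= 23 go left of pivot.
Result: [11, 22, 2, 11, 23, 34, 31, 29], pivot at index 4


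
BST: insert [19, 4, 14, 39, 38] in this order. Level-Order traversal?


Root = 19; build tree by BST insertion.
Level-Order traversal: [19, 4, 39, 14, 38]


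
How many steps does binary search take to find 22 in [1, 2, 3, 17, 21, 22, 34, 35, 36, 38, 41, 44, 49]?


Search for 22:
[0,12] mid=6 arr[6]=34
[0,5] mid=2 arr[2]=3
[3,5] mid=4 arr[4]=21
[5,5] mid=5 arr[5]=22
Total: 4 comparisons


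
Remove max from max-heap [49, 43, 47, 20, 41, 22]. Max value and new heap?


Max = 49
Replace root with last, heapify down
Resulting heap: [47, 43, 22, 20, 41]


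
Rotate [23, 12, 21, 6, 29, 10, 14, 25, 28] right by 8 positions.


Right rotate by 8: [12, 21, 6, 29, 10, 14, 25, 28, 23]


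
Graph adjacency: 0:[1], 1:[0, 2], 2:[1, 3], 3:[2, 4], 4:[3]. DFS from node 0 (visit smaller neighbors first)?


DFS stack-based: start with [0]
Visit order: [0, 1, 2, 3, 4]


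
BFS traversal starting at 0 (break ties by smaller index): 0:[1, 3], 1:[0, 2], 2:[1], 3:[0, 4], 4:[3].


BFS queue: start with [0]
Visit order: [0, 1, 3, 2, 4]


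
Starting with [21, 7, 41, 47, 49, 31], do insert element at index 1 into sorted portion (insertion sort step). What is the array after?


After one pass: [7, 21, 41, 47, 49, 31]


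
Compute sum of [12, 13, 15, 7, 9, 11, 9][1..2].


Prefix sums: [0, 12, 25, 40, 47, 56, 67, 76]
Sum[1..2] = prefix[3] - prefix[1] = 40 - 12 = 28


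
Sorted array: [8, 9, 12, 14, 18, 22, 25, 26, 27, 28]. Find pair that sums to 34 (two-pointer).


Two pointers: lo=0, hi=9
Found pair: (8, 26) summing to 34


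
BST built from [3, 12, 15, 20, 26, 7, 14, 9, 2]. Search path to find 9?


BST root = 3
Search for 9: compare at each node
Path: [3, 12, 7, 9]


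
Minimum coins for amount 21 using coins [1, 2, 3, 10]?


dp[0]=0; dp[i]=1+min(dp[i-c] for c in coins)
...dp[16]=3, dp[17]=4, dp[18]=4, dp[19]=4, dp[20]=2, dp[21]=3
Minimum coins for 21 = 3


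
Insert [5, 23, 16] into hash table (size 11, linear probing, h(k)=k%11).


Insertions: 5->slot 5; 23->slot 1; 16->slot 6
Table: [None, 23, None, None, None, 5, 16, None, None, None, None]


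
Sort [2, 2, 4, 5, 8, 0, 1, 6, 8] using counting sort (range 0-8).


Count array: [1, 1, 2, 0, 1, 1, 1, 0, 2]
Reconstruct: [0, 1, 2, 2, 4, 5, 6, 8, 8]


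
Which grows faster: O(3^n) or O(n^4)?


quartic grows slower than exponential (base 3)
O(n^4) is asymptotically smaller; O(3^n) grows faster


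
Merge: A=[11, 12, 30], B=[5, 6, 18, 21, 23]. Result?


Compare heads, take smaller each step.
Merged: [5, 6, 11, 12, 18, 21, 23, 30]


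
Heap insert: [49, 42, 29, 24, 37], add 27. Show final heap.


Append 27: [49, 42, 29, 24, 37, 27]
Bubble up: no swaps needed
Result: [49, 42, 29, 24, 37, 27]


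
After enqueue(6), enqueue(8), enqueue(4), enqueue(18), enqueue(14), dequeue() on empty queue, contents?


enqueue(6) -> [6]
enqueue(8) -> [6, 8]
enqueue(4) -> [6, 8, 4]
enqueue(18) -> [6, 8, 4, 18]
enqueue(14) -> [6, 8, 4, 18, 14]
dequeue() returns 6 -> [8, 4, 18, 14]
Final queue (front to back): [8, 4, 18, 14]


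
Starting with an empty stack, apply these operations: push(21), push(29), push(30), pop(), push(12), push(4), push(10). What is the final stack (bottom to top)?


push(21) -> [21]
push(29) -> [21, 29]
push(30) -> [21, 29, 30]
pop() returns 30 -> [21, 29]
push(12) -> [21, 29, 12]
push(4) -> [21, 29, 12, 4]
push(10) -> [21, 29, 12, 4, 10]
Final stack (bottom to top): [21, 29, 12, 4, 10]


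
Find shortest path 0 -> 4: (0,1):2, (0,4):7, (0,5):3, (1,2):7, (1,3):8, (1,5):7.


Dijkstra from 0:
Distances: {0: 0, 1: 2, 2: 9, 3: 10, 4: 7, 5: 3}
Shortest distance to 4 = 7, path = [0, 4]


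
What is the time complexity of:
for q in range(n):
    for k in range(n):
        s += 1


Per nesting level: O(n) * O(n) = O(n^2)
Complexity: O(n^2)


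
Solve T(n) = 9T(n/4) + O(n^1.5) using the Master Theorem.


a=9, b=4, c=1.5. log_4(9)=1.585 > c=1.5. Case 1: O(n^log_b(a)) = O(n^1.585)
Complexity: O(n^1.585)


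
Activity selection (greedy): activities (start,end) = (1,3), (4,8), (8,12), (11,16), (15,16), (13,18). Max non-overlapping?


Greedy: pick earliest-ending, then skip overlaps.
Selected (4 activities): [(1, 3), (4, 8), (8, 12), (15, 16)]


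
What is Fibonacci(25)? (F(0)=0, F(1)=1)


F(n)=F(n-1)+F(n-2)
...F(23)=28657, F(24)=46368, F(25)=75025


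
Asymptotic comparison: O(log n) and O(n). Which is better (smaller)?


logarithmic grows slower than linear
O(log n) is asymptotically smaller; O(n) grows faster


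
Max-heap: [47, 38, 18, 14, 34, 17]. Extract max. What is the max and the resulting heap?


Max = 47
Replace root with last, heapify down
Resulting heap: [38, 34, 18, 14, 17]


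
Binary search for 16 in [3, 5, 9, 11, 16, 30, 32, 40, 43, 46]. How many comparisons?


Search for 16:
[0,9] mid=4 arr[4]=16
Total: 1 comparisons


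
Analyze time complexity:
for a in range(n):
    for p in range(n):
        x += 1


Per nesting level: O(n) * O(n) = O(n^2)
Complexity: O(n^2)


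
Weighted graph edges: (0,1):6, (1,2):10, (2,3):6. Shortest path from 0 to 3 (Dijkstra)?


Dijkstra from 0:
Distances: {0: 0, 1: 6, 2: 16, 3: 22}
Shortest distance to 3 = 22, path = [0, 1, 2, 3]


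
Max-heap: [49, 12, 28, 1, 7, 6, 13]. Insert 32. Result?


Append 32: [49, 12, 28, 1, 7, 6, 13, 32]
Bubble up: swap idx 7(32) with idx 3(1); swap idx 3(32) with idx 1(12)
Result: [49, 32, 28, 12, 7, 6, 13, 1]


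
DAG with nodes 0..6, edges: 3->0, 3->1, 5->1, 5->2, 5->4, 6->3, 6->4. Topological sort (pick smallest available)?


Kahn's algorithm, process smallest node first
Order: [5, 2, 6, 3, 0, 1, 4]


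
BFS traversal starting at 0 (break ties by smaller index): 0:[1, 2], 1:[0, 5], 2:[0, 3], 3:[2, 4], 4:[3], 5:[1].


BFS queue: start with [0]
Visit order: [0, 1, 2, 5, 3, 4]


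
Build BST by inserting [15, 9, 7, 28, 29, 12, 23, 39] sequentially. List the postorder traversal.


Root = 15; build tree by BST insertion.
Postorder traversal: [7, 12, 9, 23, 39, 29, 28, 15]


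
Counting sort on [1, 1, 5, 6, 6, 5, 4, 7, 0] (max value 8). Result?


Count array: [1, 2, 0, 0, 1, 2, 2, 1, 0]
Reconstruct: [0, 1, 1, 4, 5, 5, 6, 6, 7]


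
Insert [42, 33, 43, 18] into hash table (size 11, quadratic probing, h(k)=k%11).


Insertions: 42->slot 9; 33->slot 0; 43->slot 10; 18->slot 7
Table: [33, None, None, None, None, None, None, 18, None, 42, 43]


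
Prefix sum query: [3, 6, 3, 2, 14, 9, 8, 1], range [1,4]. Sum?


Prefix sums: [0, 3, 9, 12, 14, 28, 37, 45, 46]
Sum[1..4] = prefix[5] - prefix[1] = 28 - 3 = 25


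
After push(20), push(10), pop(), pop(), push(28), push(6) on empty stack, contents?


push(20) -> [20]
push(10) -> [20, 10]
pop() returns 10 -> [20]
pop() returns 20 -> []
push(28) -> [28]
push(6) -> [28, 6]
Final stack (bottom to top): [28, 6]


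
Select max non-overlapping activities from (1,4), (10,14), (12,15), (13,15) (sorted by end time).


Greedy: pick earliest-ending, then skip overlaps.
Selected (2 activities): [(1, 4), (10, 14)]


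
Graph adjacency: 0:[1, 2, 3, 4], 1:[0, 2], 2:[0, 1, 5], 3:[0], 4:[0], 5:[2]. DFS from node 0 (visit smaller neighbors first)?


DFS stack-based: start with [0]
Visit order: [0, 1, 2, 5, 3, 4]


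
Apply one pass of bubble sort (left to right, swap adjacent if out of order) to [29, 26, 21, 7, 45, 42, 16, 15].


After one pass: [26, 21, 7, 29, 42, 16, 15, 45]


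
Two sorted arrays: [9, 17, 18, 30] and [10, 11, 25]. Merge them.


Compare heads, take smaller each step.
Merged: [9, 10, 11, 17, 18, 25, 30]


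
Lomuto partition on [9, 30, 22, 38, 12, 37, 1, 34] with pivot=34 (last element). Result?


Elements <= 34 go left of pivot.
Result: [9, 30, 22, 12, 1, 34, 38, 37], pivot at index 5


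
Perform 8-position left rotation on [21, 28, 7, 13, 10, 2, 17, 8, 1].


Left rotate by 8: [1, 21, 28, 7, 13, 10, 2, 17, 8]


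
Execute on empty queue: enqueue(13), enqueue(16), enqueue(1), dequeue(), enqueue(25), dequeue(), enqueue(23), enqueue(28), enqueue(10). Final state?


enqueue(13) -> [13]
enqueue(16) -> [13, 16]
enqueue(1) -> [13, 16, 1]
dequeue() returns 13 -> [16, 1]
enqueue(25) -> [16, 1, 25]
dequeue() returns 16 -> [1, 25]
enqueue(23) -> [1, 25, 23]
enqueue(28) -> [1, 25, 23, 28]
enqueue(10) -> [1, 25, 23, 28, 10]
Final queue (front to back): [1, 25, 23, 28, 10]


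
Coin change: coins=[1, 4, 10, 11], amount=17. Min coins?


dp[0]=0; dp[i]=1+min(dp[i-c] for c in coins)
...dp[12]=2, dp[13]=3, dp[14]=2, dp[15]=2, dp[16]=3, dp[17]=4
Minimum coins for 17 = 4


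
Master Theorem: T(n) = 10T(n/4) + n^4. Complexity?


a=10, b=4, c=4. log_4(10)=1.661 < c=4. Case 3: O(n^c) = O(n^4)
Complexity: O(n^4)


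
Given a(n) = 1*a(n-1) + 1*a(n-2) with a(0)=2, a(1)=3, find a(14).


Build bottom-up:
...a(12)=610, a(13)=987, a(14)=1*987+1*610=1597


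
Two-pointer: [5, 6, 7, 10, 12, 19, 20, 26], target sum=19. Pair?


Two pointers: lo=0, hi=7
Found pair: (7, 12) summing to 19


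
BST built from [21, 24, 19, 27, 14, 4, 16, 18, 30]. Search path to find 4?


BST root = 21
Search for 4: compare at each node
Path: [21, 19, 14, 4]


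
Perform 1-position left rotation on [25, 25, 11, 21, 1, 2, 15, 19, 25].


Left rotate by 1: [25, 11, 21, 1, 2, 15, 19, 25, 25]


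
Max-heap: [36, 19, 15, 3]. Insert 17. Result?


Append 17: [36, 19, 15, 3, 17]
Bubble up: no swaps needed
Result: [36, 19, 15, 3, 17]


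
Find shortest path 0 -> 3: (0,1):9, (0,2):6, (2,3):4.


Dijkstra from 0:
Distances: {0: 0, 1: 9, 2: 6, 3: 10}
Shortest distance to 3 = 10, path = [0, 2, 3]


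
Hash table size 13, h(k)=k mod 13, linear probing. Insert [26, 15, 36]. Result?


Insertions: 26->slot 0; 15->slot 2; 36->slot 10
Table: [26, None, 15, None, None, None, None, None, None, None, 36, None, None]


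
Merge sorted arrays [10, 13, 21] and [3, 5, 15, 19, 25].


Compare heads, take smaller each step.
Merged: [3, 5, 10, 13, 15, 19, 21, 25]


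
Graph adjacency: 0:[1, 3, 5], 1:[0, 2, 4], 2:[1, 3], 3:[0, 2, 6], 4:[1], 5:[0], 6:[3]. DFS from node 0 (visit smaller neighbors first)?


DFS stack-based: start with [0]
Visit order: [0, 1, 2, 3, 6, 4, 5]


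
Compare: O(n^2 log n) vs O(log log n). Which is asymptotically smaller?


double-logarithmic grows slower than n^2 log n
O(log log n) is asymptotically smaller; O(n^2 log n) grows faster


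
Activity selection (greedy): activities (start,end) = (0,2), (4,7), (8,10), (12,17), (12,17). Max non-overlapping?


Greedy: pick earliest-ending, then skip overlaps.
Selected (4 activities): [(0, 2), (4, 7), (8, 10), (12, 17)]


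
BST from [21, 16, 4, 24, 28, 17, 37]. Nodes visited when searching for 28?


BST root = 21
Search for 28: compare at each node
Path: [21, 24, 28]


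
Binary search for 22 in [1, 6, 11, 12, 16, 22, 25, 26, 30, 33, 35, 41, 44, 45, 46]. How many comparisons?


Search for 22:
[0,14] mid=7 arr[7]=26
[0,6] mid=3 arr[3]=12
[4,6] mid=5 arr[5]=22
Total: 3 comparisons


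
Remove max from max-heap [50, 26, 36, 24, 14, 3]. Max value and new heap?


Max = 50
Replace root with last, heapify down
Resulting heap: [36, 26, 3, 24, 14]


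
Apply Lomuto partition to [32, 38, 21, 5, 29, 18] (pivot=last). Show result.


Elements <= 18 go left of pivot.
Result: [5, 18, 21, 32, 29, 38], pivot at index 1


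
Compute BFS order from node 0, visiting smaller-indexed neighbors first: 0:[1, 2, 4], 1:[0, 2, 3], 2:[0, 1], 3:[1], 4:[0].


BFS queue: start with [0]
Visit order: [0, 1, 2, 4, 3]


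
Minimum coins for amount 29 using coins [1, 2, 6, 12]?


dp[0]=0; dp[i]=1+min(dp[i-c] for c in coins)
...dp[24]=2, dp[25]=3, dp[26]=3, dp[27]=4, dp[28]=4, dp[29]=5
Minimum coins for 29 = 5


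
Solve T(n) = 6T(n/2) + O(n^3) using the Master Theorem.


a=6, b=2, c=3. log_2(6)=2.585 < c=3. Case 3: O(n^c) = O(n^3)
Complexity: O(n^3)


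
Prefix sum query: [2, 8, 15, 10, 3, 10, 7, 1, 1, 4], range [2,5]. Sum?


Prefix sums: [0, 2, 10, 25, 35, 38, 48, 55, 56, 57, 61]
Sum[2..5] = prefix[6] - prefix[2] = 48 - 10 = 38


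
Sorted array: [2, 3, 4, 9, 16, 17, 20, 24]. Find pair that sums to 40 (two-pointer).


Two pointers: lo=0, hi=7
Found pair: (16, 24) summing to 40


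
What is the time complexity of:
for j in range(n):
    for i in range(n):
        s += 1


Per nesting level: O(n) * O(n) = O(n^2)
Complexity: O(n^2)


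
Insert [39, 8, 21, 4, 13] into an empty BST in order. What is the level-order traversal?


Root = 39; build tree by BST insertion.
Level-Order traversal: [39, 8, 4, 21, 13]


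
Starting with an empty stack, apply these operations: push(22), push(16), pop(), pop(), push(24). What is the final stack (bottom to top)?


push(22) -> [22]
push(16) -> [22, 16]
pop() returns 16 -> [22]
pop() returns 22 -> []
push(24) -> [24]
Final stack (bottom to top): [24]


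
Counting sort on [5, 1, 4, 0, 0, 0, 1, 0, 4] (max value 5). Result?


Count array: [4, 2, 0, 0, 2, 1]
Reconstruct: [0, 0, 0, 0, 1, 1, 4, 4, 5]


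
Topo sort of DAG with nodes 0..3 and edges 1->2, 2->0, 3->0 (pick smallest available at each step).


Kahn's algorithm, process smallest node first
Order: [1, 2, 3, 0]


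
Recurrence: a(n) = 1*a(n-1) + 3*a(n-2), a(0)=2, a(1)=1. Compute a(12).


Build bottom-up:
...a(10)=4207, a(11)=9637, a(12)=1*9637+3*4207=22258


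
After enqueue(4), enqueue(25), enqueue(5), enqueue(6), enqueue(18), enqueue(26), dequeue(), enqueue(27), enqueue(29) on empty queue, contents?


enqueue(4) -> [4]
enqueue(25) -> [4, 25]
enqueue(5) -> [4, 25, 5]
enqueue(6) -> [4, 25, 5, 6]
enqueue(18) -> [4, 25, 5, 6, 18]
enqueue(26) -> [4, 25, 5, 6, 18, 26]
dequeue() returns 4 -> [25, 5, 6, 18, 26]
enqueue(27) -> [25, 5, 6, 18, 26, 27]
enqueue(29) -> [25, 5, 6, 18, 26, 27, 29]
Final queue (front to back): [25, 5, 6, 18, 26, 27, 29]


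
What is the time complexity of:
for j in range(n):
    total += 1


Per nesting level: O(n) = O(n)
Complexity: O(n)


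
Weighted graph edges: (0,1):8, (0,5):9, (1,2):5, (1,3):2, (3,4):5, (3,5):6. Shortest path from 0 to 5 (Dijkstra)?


Dijkstra from 0:
Distances: {0: 0, 1: 8, 2: 13, 3: 10, 4: 15, 5: 9}
Shortest distance to 5 = 9, path = [0, 5]


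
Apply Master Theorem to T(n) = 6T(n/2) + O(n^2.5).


a=6, b=2, c=2.5. log_2(6)=2.585 > c=2.5. Case 1: O(n^log_b(a)) = O(n^2.585)
Complexity: O(n^2.585)


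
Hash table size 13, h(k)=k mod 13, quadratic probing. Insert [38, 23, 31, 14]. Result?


Insertions: 38->slot 12; 23->slot 10; 31->slot 5; 14->slot 1
Table: [None, 14, None, None, None, 31, None, None, None, None, 23, None, 38]


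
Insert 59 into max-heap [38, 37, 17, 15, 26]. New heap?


Append 59: [38, 37, 17, 15, 26, 59]
Bubble up: swap idx 5(59) with idx 2(17); swap idx 2(59) with idx 0(38)
Result: [59, 37, 38, 15, 26, 17]


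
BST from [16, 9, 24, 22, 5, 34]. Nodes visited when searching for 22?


BST root = 16
Search for 22: compare at each node
Path: [16, 24, 22]


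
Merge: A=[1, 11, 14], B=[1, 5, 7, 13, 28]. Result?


Compare heads, take smaller each step.
Merged: [1, 1, 5, 7, 11, 13, 14, 28]


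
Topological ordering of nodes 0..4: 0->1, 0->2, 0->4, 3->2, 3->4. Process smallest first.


Kahn's algorithm, process smallest node first
Order: [0, 1, 3, 2, 4]


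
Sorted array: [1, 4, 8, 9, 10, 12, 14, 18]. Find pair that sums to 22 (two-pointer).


Two pointers: lo=0, hi=7
Found pair: (4, 18) summing to 22


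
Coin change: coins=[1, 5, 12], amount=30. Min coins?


dp[0]=0; dp[i]=1+min(dp[i-c] for c in coins)
...dp[25]=3, dp[26]=4, dp[27]=4, dp[28]=5, dp[29]=3, dp[30]=4
Minimum coins for 30 = 4


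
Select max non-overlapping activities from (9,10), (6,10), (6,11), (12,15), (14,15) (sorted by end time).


Greedy: pick earliest-ending, then skip overlaps.
Selected (2 activities): [(9, 10), (12, 15)]


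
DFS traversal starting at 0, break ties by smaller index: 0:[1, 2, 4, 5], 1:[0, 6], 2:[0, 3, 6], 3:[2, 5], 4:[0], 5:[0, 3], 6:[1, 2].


DFS stack-based: start with [0]
Visit order: [0, 1, 6, 2, 3, 5, 4]


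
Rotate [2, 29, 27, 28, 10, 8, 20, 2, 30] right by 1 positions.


Right rotate by 1: [30, 2, 29, 27, 28, 10, 8, 20, 2]


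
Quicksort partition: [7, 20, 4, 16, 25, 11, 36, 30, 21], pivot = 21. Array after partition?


Elements <= 21 go left of pivot.
Result: [7, 20, 4, 16, 11, 21, 36, 30, 25], pivot at index 5


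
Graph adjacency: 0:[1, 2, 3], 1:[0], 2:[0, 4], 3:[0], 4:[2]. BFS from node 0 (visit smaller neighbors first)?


BFS queue: start with [0]
Visit order: [0, 1, 2, 3, 4]


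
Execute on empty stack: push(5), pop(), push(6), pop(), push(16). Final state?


push(5) -> [5]
pop() returns 5 -> []
push(6) -> [6]
pop() returns 6 -> []
push(16) -> [16]
Final stack (bottom to top): [16]


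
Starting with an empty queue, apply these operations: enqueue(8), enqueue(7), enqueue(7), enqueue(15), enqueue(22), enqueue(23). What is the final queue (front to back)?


enqueue(8) -> [8]
enqueue(7) -> [8, 7]
enqueue(7) -> [8, 7, 7]
enqueue(15) -> [8, 7, 7, 15]
enqueue(22) -> [8, 7, 7, 15, 22]
enqueue(23) -> [8, 7, 7, 15, 22, 23]
Final queue (front to back): [8, 7, 7, 15, 22, 23]


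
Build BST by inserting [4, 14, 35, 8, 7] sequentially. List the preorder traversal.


Root = 4; build tree by BST insertion.
Preorder traversal: [4, 14, 8, 7, 35]


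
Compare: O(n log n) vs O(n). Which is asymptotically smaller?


linear grows slower than linearithmic
O(n) is asymptotically smaller; O(n log n) grows faster


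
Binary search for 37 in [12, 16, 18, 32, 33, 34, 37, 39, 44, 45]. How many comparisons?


Search for 37:
[0,9] mid=4 arr[4]=33
[5,9] mid=7 arr[7]=39
[5,6] mid=5 arr[5]=34
[6,6] mid=6 arr[6]=37
Total: 4 comparisons


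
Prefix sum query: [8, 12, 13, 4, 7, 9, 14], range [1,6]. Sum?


Prefix sums: [0, 8, 20, 33, 37, 44, 53, 67]
Sum[1..6] = prefix[7] - prefix[1] = 67 - 8 = 59


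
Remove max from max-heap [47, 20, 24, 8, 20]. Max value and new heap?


Max = 47
Replace root with last, heapify down
Resulting heap: [24, 20, 20, 8]


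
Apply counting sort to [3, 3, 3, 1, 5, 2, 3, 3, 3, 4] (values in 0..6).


Count array: [0, 1, 1, 6, 1, 1, 0]
Reconstruct: [1, 2, 3, 3, 3, 3, 3, 3, 4, 5]


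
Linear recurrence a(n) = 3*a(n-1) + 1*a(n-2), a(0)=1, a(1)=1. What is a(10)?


Build bottom-up:
...a(8)=5116, a(9)=16897, a(10)=3*16897+1*5116=55807


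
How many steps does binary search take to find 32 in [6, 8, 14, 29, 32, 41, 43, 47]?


Search for 32:
[0,7] mid=3 arr[3]=29
[4,7] mid=5 arr[5]=41
[4,4] mid=4 arr[4]=32
Total: 3 comparisons


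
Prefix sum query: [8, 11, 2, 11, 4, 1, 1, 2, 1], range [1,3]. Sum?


Prefix sums: [0, 8, 19, 21, 32, 36, 37, 38, 40, 41]
Sum[1..3] = prefix[4] - prefix[1] = 32 - 8 = 24


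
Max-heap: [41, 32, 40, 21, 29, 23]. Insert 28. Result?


Append 28: [41, 32, 40, 21, 29, 23, 28]
Bubble up: no swaps needed
Result: [41, 32, 40, 21, 29, 23, 28]


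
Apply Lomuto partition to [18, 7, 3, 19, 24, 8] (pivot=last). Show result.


Elements <= 8 go left of pivot.
Result: [7, 3, 8, 19, 24, 18], pivot at index 2


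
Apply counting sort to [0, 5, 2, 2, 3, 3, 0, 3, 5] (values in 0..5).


Count array: [2, 0, 2, 3, 0, 2]
Reconstruct: [0, 0, 2, 2, 3, 3, 3, 5, 5]


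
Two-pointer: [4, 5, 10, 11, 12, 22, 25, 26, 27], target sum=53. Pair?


Two pointers: lo=0, hi=8
Found pair: (26, 27) summing to 53


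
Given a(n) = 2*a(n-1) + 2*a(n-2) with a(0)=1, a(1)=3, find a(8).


Build bottom-up:
...a(6)=448, a(7)=1224, a(8)=2*1224+2*448=3344


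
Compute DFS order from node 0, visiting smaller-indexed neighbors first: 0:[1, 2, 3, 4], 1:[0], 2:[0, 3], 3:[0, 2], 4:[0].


DFS stack-based: start with [0]
Visit order: [0, 1, 2, 3, 4]


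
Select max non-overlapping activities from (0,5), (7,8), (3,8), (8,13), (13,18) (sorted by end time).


Greedy: pick earliest-ending, then skip overlaps.
Selected (4 activities): [(0, 5), (7, 8), (8, 13), (13, 18)]


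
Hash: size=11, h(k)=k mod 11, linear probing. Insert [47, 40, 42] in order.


Insertions: 47->slot 3; 40->slot 7; 42->slot 9
Table: [None, None, None, 47, None, None, None, 40, None, 42, None]


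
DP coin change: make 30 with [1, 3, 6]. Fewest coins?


dp[0]=0; dp[i]=1+min(dp[i-c] for c in coins)
...dp[25]=5, dp[26]=6, dp[27]=5, dp[28]=6, dp[29]=7, dp[30]=5
Minimum coins for 30 = 5


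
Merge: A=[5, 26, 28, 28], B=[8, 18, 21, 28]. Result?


Compare heads, take smaller each step.
Merged: [5, 8, 18, 21, 26, 28, 28, 28]


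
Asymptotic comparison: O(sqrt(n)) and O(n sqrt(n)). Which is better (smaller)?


sublinear grows slower than n^1.5
O(sqrt(n)) is asymptotically smaller; O(n sqrt(n)) grows faster


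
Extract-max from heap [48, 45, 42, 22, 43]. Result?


Max = 48
Replace root with last, heapify down
Resulting heap: [45, 43, 42, 22]


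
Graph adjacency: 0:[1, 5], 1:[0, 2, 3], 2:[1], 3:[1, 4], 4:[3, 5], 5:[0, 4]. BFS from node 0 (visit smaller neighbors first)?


BFS queue: start with [0]
Visit order: [0, 1, 5, 2, 3, 4]


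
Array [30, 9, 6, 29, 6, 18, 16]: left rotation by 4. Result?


Left rotate by 4: [6, 18, 16, 30, 9, 6, 29]


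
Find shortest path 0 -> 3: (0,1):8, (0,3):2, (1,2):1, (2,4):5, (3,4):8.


Dijkstra from 0:
Distances: {0: 0, 1: 8, 2: 9, 3: 2, 4: 10}
Shortest distance to 3 = 2, path = [0, 3]


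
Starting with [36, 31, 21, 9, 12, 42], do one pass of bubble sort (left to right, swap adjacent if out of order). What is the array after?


After one pass: [31, 21, 9, 12, 36, 42]


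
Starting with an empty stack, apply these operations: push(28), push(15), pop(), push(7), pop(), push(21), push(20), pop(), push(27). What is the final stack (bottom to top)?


push(28) -> [28]
push(15) -> [28, 15]
pop() returns 15 -> [28]
push(7) -> [28, 7]
pop() returns 7 -> [28]
push(21) -> [28, 21]
push(20) -> [28, 21, 20]
pop() returns 20 -> [28, 21]
push(27) -> [28, 21, 27]
Final stack (bottom to top): [28, 21, 27]


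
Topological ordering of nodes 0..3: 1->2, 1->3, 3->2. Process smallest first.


Kahn's algorithm, process smallest node first
Order: [0, 1, 3, 2]


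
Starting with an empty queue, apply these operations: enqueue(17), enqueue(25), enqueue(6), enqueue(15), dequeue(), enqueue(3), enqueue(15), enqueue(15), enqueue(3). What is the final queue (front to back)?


enqueue(17) -> [17]
enqueue(25) -> [17, 25]
enqueue(6) -> [17, 25, 6]
enqueue(15) -> [17, 25, 6, 15]
dequeue() returns 17 -> [25, 6, 15]
enqueue(3) -> [25, 6, 15, 3]
enqueue(15) -> [25, 6, 15, 3, 15]
enqueue(15) -> [25, 6, 15, 3, 15, 15]
enqueue(3) -> [25, 6, 15, 3, 15, 15, 3]
Final queue (front to back): [25, 6, 15, 3, 15, 15, 3]


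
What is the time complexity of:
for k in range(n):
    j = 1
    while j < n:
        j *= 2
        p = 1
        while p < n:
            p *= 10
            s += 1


Per nesting level: O(n) * O(log n) * O(log n) = O(n (log n)^2)
Complexity: O(n (log n)^2)


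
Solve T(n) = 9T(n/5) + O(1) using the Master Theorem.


a=9, b=5, c=0. log_5(9)=1.365 > c=0. Case 1: O(n^log_b(a)) = O(n^1.365)
Complexity: O(n^1.365)


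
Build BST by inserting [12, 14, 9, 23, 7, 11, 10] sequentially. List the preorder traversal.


Root = 12; build tree by BST insertion.
Preorder traversal: [12, 9, 7, 11, 10, 14, 23]


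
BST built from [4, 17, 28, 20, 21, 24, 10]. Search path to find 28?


BST root = 4
Search for 28: compare at each node
Path: [4, 17, 28]


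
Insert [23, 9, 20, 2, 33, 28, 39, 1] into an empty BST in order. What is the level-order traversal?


Root = 23; build tree by BST insertion.
Level-Order traversal: [23, 9, 33, 2, 20, 28, 39, 1]


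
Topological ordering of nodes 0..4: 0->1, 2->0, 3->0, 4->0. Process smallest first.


Kahn's algorithm, process smallest node first
Order: [2, 3, 4, 0, 1]


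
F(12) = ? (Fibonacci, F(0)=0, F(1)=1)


F(n)=F(n-1)+F(n-2)
...F(10)=55, F(11)=89, F(12)=144


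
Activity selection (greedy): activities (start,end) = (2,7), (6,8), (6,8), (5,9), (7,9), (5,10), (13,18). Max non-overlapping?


Greedy: pick earliest-ending, then skip overlaps.
Selected (3 activities): [(2, 7), (7, 9), (13, 18)]


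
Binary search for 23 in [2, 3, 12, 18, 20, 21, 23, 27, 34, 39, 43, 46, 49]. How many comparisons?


Search for 23:
[0,12] mid=6 arr[6]=23
Total: 1 comparisons


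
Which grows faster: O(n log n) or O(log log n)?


double-logarithmic grows slower than linearithmic
O(log log n) is asymptotically smaller; O(n log n) grows faster


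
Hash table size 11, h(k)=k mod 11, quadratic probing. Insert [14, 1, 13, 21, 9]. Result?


Insertions: 14->slot 3; 1->slot 1; 13->slot 2; 21->slot 10; 9->slot 9
Table: [None, 1, 13, 14, None, None, None, None, None, 9, 21]


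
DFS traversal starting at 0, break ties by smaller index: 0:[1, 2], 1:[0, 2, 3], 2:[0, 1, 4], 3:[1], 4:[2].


DFS stack-based: start with [0]
Visit order: [0, 1, 2, 4, 3]


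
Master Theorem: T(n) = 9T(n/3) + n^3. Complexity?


a=9, b=3, c=3. log_3(9)=2 < c=3. Case 3: O(n^c) = O(n^3)
Complexity: O(n^3)


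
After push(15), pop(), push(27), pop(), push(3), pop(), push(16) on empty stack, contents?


push(15) -> [15]
pop() returns 15 -> []
push(27) -> [27]
pop() returns 27 -> []
push(3) -> [3]
pop() returns 3 -> []
push(16) -> [16]
Final stack (bottom to top): [16]


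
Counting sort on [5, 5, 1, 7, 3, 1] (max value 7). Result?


Count array: [0, 2, 0, 1, 0, 2, 0, 1]
Reconstruct: [1, 1, 3, 5, 5, 7]


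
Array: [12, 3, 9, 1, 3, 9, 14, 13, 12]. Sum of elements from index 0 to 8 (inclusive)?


Prefix sums: [0, 12, 15, 24, 25, 28, 37, 51, 64, 76]
Sum[0..8] = prefix[9] - prefix[0] = 76 - 0 = 76


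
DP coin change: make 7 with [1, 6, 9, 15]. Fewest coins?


dp[0]=0; dp[i]=1+min(dp[i-c] for c in coins)
...dp[2]=2, dp[3]=3, dp[4]=4, dp[5]=5, dp[6]=1, dp[7]=2
Minimum coins for 7 = 2


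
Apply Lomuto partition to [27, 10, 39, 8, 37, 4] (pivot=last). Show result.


Elements <= 4 go left of pivot.
Result: [4, 10, 39, 8, 37, 27], pivot at index 0


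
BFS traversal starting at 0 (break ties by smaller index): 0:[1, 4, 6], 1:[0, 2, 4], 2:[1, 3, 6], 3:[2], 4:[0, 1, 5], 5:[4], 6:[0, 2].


BFS queue: start with [0]
Visit order: [0, 1, 4, 6, 2, 5, 3]


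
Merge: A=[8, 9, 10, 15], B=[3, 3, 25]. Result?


Compare heads, take smaller each step.
Merged: [3, 3, 8, 9, 10, 15, 25]


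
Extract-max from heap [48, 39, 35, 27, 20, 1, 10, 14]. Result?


Max = 48
Replace root with last, heapify down
Resulting heap: [39, 27, 35, 14, 20, 1, 10]


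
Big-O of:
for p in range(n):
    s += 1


Per nesting level: O(n) = O(n)
Complexity: O(n)


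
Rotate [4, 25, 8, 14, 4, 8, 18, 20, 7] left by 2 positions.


Left rotate by 2: [8, 14, 4, 8, 18, 20, 7, 4, 25]


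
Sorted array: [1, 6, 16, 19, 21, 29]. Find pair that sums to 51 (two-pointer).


Two pointers: lo=0, hi=5
No pair sums to 51


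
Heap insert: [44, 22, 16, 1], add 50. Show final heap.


Append 50: [44, 22, 16, 1, 50]
Bubble up: swap idx 4(50) with idx 1(22); swap idx 1(50) with idx 0(44)
Result: [50, 44, 16, 1, 22]


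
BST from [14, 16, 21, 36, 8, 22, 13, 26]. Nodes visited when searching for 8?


BST root = 14
Search for 8: compare at each node
Path: [14, 8]


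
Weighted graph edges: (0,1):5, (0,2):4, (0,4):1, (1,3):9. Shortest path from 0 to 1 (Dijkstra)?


Dijkstra from 0:
Distances: {0: 0, 1: 5, 2: 4, 3: 14, 4: 1}
Shortest distance to 1 = 5, path = [0, 1]


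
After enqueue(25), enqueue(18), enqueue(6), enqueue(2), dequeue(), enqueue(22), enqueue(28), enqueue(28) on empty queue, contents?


enqueue(25) -> [25]
enqueue(18) -> [25, 18]
enqueue(6) -> [25, 18, 6]
enqueue(2) -> [25, 18, 6, 2]
dequeue() returns 25 -> [18, 6, 2]
enqueue(22) -> [18, 6, 2, 22]
enqueue(28) -> [18, 6, 2, 22, 28]
enqueue(28) -> [18, 6, 2, 22, 28, 28]
Final queue (front to back): [18, 6, 2, 22, 28, 28]


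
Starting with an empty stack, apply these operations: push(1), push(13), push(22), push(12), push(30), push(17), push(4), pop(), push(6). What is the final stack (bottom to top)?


push(1) -> [1]
push(13) -> [1, 13]
push(22) -> [1, 13, 22]
push(12) -> [1, 13, 22, 12]
push(30) -> [1, 13, 22, 12, 30]
push(17) -> [1, 13, 22, 12, 30, 17]
push(4) -> [1, 13, 22, 12, 30, 17, 4]
pop() returns 4 -> [1, 13, 22, 12, 30, 17]
push(6) -> [1, 13, 22, 12, 30, 17, 6]
Final stack (bottom to top): [1, 13, 22, 12, 30, 17, 6]


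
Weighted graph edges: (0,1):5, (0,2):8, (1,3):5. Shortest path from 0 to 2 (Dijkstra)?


Dijkstra from 0:
Distances: {0: 0, 1: 5, 2: 8, 3: 10}
Shortest distance to 2 = 8, path = [0, 2]


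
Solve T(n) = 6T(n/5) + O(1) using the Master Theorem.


a=6, b=5, c=0. log_5(6)=1.113 > c=0. Case 1: O(n^log_b(a)) = O(n^1.113)
Complexity: O(n^1.113)


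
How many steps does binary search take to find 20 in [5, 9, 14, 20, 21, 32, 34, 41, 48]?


Search for 20:
[0,8] mid=4 arr[4]=21
[0,3] mid=1 arr[1]=9
[2,3] mid=2 arr[2]=14
[3,3] mid=3 arr[3]=20
Total: 4 comparisons


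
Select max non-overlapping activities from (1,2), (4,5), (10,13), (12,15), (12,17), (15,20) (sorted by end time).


Greedy: pick earliest-ending, then skip overlaps.
Selected (4 activities): [(1, 2), (4, 5), (10, 13), (15, 20)]


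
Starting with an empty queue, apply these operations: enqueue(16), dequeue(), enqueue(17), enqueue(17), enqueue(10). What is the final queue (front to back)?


enqueue(16) -> [16]
dequeue() returns 16 -> []
enqueue(17) -> [17]
enqueue(17) -> [17, 17]
enqueue(10) -> [17, 17, 10]
Final queue (front to back): [17, 17, 10]


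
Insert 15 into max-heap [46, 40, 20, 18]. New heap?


Append 15: [46, 40, 20, 18, 15]
Bubble up: no swaps needed
Result: [46, 40, 20, 18, 15]


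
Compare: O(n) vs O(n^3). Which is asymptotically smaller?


linear grows slower than cubic
O(n) is asymptotically smaller; O(n^3) grows faster


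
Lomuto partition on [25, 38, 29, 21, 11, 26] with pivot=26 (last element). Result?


Elements <= 26 go left of pivot.
Result: [25, 21, 11, 26, 29, 38], pivot at index 3


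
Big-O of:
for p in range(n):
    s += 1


Per nesting level: O(n) = O(n)
Complexity: O(n)


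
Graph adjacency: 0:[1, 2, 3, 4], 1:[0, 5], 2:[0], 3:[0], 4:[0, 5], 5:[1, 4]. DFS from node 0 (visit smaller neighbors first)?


DFS stack-based: start with [0]
Visit order: [0, 1, 5, 4, 2, 3]


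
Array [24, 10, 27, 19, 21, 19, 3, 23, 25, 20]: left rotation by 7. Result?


Left rotate by 7: [23, 25, 20, 24, 10, 27, 19, 21, 19, 3]


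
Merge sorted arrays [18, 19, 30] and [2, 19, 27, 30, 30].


Compare heads, take smaller each step.
Merged: [2, 18, 19, 19, 27, 30, 30, 30]


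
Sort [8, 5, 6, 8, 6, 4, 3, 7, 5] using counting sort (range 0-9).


Count array: [0, 0, 0, 1, 1, 2, 2, 1, 2, 0]
Reconstruct: [3, 4, 5, 5, 6, 6, 7, 8, 8]


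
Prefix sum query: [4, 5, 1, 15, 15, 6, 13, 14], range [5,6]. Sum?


Prefix sums: [0, 4, 9, 10, 25, 40, 46, 59, 73]
Sum[5..6] = prefix[7] - prefix[5] = 59 - 40 = 19


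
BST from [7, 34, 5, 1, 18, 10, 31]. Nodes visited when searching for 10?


BST root = 7
Search for 10: compare at each node
Path: [7, 34, 18, 10]


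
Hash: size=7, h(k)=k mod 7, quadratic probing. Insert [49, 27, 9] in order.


Insertions: 49->slot 0; 27->slot 6; 9->slot 2
Table: [49, None, 9, None, None, None, 27]


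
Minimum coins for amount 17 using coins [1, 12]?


dp[0]=0; dp[i]=1+min(dp[i-c] for c in coins)
...dp[12]=1, dp[13]=2, dp[14]=3, dp[15]=4, dp[16]=5, dp[17]=6
Minimum coins for 17 = 6


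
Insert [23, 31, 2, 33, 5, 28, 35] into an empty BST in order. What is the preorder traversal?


Root = 23; build tree by BST insertion.
Preorder traversal: [23, 2, 5, 31, 28, 33, 35]


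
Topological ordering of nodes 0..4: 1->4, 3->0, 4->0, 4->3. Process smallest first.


Kahn's algorithm, process smallest node first
Order: [1, 2, 4, 3, 0]


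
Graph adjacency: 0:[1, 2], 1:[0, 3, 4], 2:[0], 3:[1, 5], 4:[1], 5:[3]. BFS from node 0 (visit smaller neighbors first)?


BFS queue: start with [0]
Visit order: [0, 1, 2, 3, 4, 5]


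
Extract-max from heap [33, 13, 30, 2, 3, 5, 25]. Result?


Max = 33
Replace root with last, heapify down
Resulting heap: [30, 13, 25, 2, 3, 5]


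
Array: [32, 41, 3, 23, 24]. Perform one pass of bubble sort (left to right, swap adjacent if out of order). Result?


After one pass: [32, 3, 23, 24, 41]


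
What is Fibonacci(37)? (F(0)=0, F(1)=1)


F(n)=F(n-1)+F(n-2)
...F(35)=9227465, F(36)=14930352, F(37)=24157817


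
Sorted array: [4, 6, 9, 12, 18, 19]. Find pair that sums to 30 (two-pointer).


Two pointers: lo=0, hi=5
Found pair: (12, 18) summing to 30


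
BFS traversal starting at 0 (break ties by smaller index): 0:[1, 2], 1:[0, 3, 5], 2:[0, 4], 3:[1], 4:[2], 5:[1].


BFS queue: start with [0]
Visit order: [0, 1, 2, 3, 5, 4]


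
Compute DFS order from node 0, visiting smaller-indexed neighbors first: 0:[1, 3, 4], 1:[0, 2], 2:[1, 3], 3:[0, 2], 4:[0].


DFS stack-based: start with [0]
Visit order: [0, 1, 2, 3, 4]


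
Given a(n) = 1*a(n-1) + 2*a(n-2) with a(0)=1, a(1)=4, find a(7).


Build bottom-up:
...a(5)=54, a(6)=106, a(7)=1*106+2*54=214


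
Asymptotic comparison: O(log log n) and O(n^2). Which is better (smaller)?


double-logarithmic grows slower than quadratic
O(log log n) is asymptotically smaller; O(n^2) grows faster


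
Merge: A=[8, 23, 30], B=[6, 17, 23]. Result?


Compare heads, take smaller each step.
Merged: [6, 8, 17, 23, 23, 30]


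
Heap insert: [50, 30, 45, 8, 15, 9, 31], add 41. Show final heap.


Append 41: [50, 30, 45, 8, 15, 9, 31, 41]
Bubble up: swap idx 7(41) with idx 3(8); swap idx 3(41) with idx 1(30)
Result: [50, 41, 45, 30, 15, 9, 31, 8]


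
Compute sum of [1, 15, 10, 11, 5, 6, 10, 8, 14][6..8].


Prefix sums: [0, 1, 16, 26, 37, 42, 48, 58, 66, 80]
Sum[6..8] = prefix[9] - prefix[6] = 80 - 48 = 32


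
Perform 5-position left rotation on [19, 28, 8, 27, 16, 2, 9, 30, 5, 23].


Left rotate by 5: [2, 9, 30, 5, 23, 19, 28, 8, 27, 16]


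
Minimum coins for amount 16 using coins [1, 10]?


dp[0]=0; dp[i]=1+min(dp[i-c] for c in coins)
...dp[11]=2, dp[12]=3, dp[13]=4, dp[14]=5, dp[15]=6, dp[16]=7
Minimum coins for 16 = 7


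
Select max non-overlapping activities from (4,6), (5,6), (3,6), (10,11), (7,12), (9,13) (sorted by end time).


Greedy: pick earliest-ending, then skip overlaps.
Selected (2 activities): [(4, 6), (10, 11)]


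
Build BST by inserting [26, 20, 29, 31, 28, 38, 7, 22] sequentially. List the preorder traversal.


Root = 26; build tree by BST insertion.
Preorder traversal: [26, 20, 7, 22, 29, 28, 31, 38]


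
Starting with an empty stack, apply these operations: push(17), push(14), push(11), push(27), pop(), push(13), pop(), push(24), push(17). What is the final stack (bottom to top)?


push(17) -> [17]
push(14) -> [17, 14]
push(11) -> [17, 14, 11]
push(27) -> [17, 14, 11, 27]
pop() returns 27 -> [17, 14, 11]
push(13) -> [17, 14, 11, 13]
pop() returns 13 -> [17, 14, 11]
push(24) -> [17, 14, 11, 24]
push(17) -> [17, 14, 11, 24, 17]
Final stack (bottom to top): [17, 14, 11, 24, 17]
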